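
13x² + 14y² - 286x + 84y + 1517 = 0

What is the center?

(11, -3)

13(x² - 22x) + 14(y² + 6y) = -1517
Complete the square: 13(x - 11)² + 14(y + 3)² = -1517 + 1573 + 126 = 182
Divide through by 182 to get (x - 11)²/14 + (y + 3)²/13 = 1.
Ellipse with center (11, -3).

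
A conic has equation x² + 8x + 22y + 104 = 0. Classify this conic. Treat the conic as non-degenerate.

No xy term. Coefficients of x² and y² are A = 1, C = 0.
Exactly one squared variable ⇒ parabola.

parabola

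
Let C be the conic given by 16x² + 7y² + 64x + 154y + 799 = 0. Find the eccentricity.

Collect terms: 16(x² + 4x) + 7(y² + 22y) = -799
Complete the square in x and y: 16(x + 2)² + 7(y + 11)² = -799 + 64 + 847 = 112
Divide through by 112 to get (x + 2)²/7 + (y + 11)²/16 = 1.
Ellipse, center (-2, -11), major axis vertical; a² = 16, b² = 7.
c² = a² - b² = 9, so c = 3.
e = c/a = 3/4.

e = 3/4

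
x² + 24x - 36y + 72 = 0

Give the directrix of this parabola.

Only x is squared. Complete the square in x: (x + 12)² = 36(y + 2).
Vertex (-12, -2); 4p = 36 so p = 9. Opens up.
Directrix is the horizontal line y = k − p = -2 − (9) = -11.

y = -11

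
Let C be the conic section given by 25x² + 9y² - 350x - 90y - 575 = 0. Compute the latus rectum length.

54/5

Group: 25(x² - 14x) + 9(y² - 10y) = 575
Complete the square in x and y: 25(x - 7)² + 9(y - 5)² = 575 + 1225 + 225 = 2025
Divide through by 2025 to get (x - 7)²/81 + (y - 5)²/225 = 1.
Ellipse, center (7, 5), major axis vertical; a² = 225, b² = 81.
Latus rectum length = 2b²/a = 2·81/15 = 54/5.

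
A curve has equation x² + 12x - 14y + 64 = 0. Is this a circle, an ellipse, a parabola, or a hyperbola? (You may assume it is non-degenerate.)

parabola

No xy term. Coefficients of x² and y² are A = 1, C = 0.
Exactly one squared variable ⇒ parabola.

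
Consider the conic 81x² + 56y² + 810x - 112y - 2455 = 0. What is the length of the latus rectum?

112/9

Rearranging, 81(x² + 10x) + 56(y² - 2y) = 2455.
Complete the square in x and y: 81(x + 5)² + 56(y - 1)² = 2455 + 2025 + 56 = 4536
Dividing both sides by 4536: (x + 5)²/56 + (y - 1)²/81 = 1
Ellipse, center (-5, 1), major axis vertical; a² = 81, b² = 56.
Latus rectum length = 2b²/a = 2·56/9 = 112/9.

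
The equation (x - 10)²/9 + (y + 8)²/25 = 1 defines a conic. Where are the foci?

(10, -12) and (10, -4)

Center (10, -8). The larger denominator 25 sits under the y-term, so the major axis is vertical; a² = 25, b² = 9.
c² = a² - b² = 25 - 9 = 16, so c = 4.
Foci lie on the vertical axis through the center: (h, k ± c).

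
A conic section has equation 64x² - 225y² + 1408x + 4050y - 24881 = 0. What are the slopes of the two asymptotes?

Rearranging, 64(x² + 22x) -225(y² - 18y) = 24881.
Complete the square: 64(x + 11)² -225(y - 9)² = 24881 + 7744 - 18225 = 14400
Divide through by 14400 to get (x + 11)²/225 - (y - 9)²/64 = 1.
Hyperbola, center (-11, 9), transverse axis horizontal; a² = 225, b² = 64.
For a horizontal hyperbola the asymptotes have slope ±b/a.
Here that is ±8/15.

8/15 and -8/15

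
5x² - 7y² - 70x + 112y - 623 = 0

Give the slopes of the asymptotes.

√35/7 and -√35/7

Rearranging, 5(x² - 14x) -7(y² - 16y) = 623.
5(x - 7)² -7(y - 8)² = 623 + 245 - 448 = 420
Divide by 420: (x - 7)²/84 - (y - 8)²/60 = 1
Hyperbola, center (7, 8), transverse axis horizontal; a² = 84, b² = 60.
For a horizontal hyperbola the asymptotes have slope ±b/a.
Here that is ±2√15/2√21 = ±√35/7.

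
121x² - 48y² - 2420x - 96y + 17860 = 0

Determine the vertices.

(10, -12) and (10, 10)

Group: 121(x² - 20x) -48(y² + 2y) = -17860
Complete the square: 121(x - 10)² -48(y + 1)² = -17860 + 12100 - 48 = -5808
Dividing both sides by -5808: (y + 1)²/121 - (x - 10)²/48 = 1
Hyperbola, center (10, -1), transverse axis vertical; a² = 121, b² = 48.
a = 11. Vertices at (h, k ± a).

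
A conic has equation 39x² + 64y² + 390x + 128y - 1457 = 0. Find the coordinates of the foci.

(-10, -1) and (0, -1)

Group: 39(x² + 10x) + 64(y² + 2y) = 1457
Completing the square gives 39(x + 5)² + 64(y + 1)² = 1457 + 975 + 64 = 2496.
Divide by 2496: (x + 5)²/64 + (y + 1)²/39 = 1
Ellipse, center (-5, -1), major axis horizontal; a² = 64, b² = 39.
c² = a² - b² = 64 - 39 = 25, so c = 5.
Foci lie on the horizontal axis through the center: (h ± c, k).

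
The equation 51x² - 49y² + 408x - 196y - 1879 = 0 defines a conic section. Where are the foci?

Collect terms: 51(x² + 8x) -49(y² + 4y) = 1879
51(x + 4)² -49(y + 2)² = 1879 + 816 - 196 = 2499
Dividing both sides by 2499: (x + 4)²/49 - (y + 2)²/51 = 1
Hyperbola, center (-4, -2), transverse axis horizontal; a² = 49, b² = 51.
c² = a² + b² = 49 + 51 = 100, so c = 10.
Foci lie on the horizontal axis through the center: (h ± c, k).

(-14, -2) and (6, -2)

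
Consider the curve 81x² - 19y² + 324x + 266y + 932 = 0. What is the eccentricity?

Group the x- and y-terms: 81(x² + 4x) -19(y² - 14y) = -932
Complete the square: 81(x + 2)² -19(y - 7)² = -932 + 324 - 931 = -1539
Divide through by -1539 to get (y - 7)²/81 - (x + 2)²/19 = 1.
Hyperbola, center (-2, 7), transverse axis vertical; a² = 81, b² = 19.
c² = a² + b² = 100, so c = 10.
e = c/a = 10/9.

e = 10/9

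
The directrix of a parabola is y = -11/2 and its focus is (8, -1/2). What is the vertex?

(8, -3)

The vertex is the midpoint between the focus and the directrix along the axis of symmetry.
Axis is vertical (directrix is horizontal). Vertex y-coordinate = (-1/2 + (-11/2))/2 = -3; x-coordinate = 8.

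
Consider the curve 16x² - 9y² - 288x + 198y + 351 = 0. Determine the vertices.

(9, 7) and (9, 15)

Rearranging, 16(x² - 18x) -9(y² - 22y) = -351.
Complete the square in x and y: 16(x - 9)² -9(y - 11)² = -351 + 1296 - 1089 = -144
Dividing both sides by -144: (y - 11)²/16 - (x - 9)²/9 = 1
Hyperbola, center (9, 11), transverse axis vertical; a² = 16, b² = 9.
a = 4. Vertices at (h, k ± a).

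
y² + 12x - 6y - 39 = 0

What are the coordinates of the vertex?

Only y is squared. Complete the square in y: (y - 3)² = -12(x - 4).
Vertex (4, 3); 4p = -12 so p = -3. Opens left.

(4, 3)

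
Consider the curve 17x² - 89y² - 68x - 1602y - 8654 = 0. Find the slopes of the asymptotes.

Group: 17(x² - 4x) -89(y² + 18y) = 8654
Completing the square gives 17(x - 2)² -89(y + 9)² = 8654 + 68 - 7209 = 1513.
Divide by 1513: (x - 2)²/89 - (y + 9)²/17 = 1
Hyperbola, center (2, -9), transverse axis horizontal; a² = 89, b² = 17.
For a horizontal hyperbola the asymptotes have slope ±b/a.
Here that is ±√17/√89 = ±√1513/89.

√1513/89 and -√1513/89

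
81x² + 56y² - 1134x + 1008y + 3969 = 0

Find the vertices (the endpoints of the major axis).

(7, -18) and (7, 0)

Rearranging, 81(x² - 14x) + 56(y² + 18y) = -3969.
81(x - 7)² + 56(y + 9)² = -3969 + 3969 + 4536 = 4536
Divide through by 4536 to get (x - 7)²/56 + (y + 9)²/81 = 1.
Ellipse, center (7, -9), major axis vertical; a² = 81, b² = 56.
a = 9. Vertices at (h, k ± a).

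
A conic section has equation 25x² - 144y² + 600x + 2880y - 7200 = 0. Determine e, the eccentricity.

e = 13/5

Collect terms: 25(x² + 24x) -144(y² - 20y) = 7200
Complete the square in x and y: 25(x + 12)² -144(y - 10)² = 7200 + 3600 - 14400 = -3600
Divide through by -3600 to get (y - 10)²/25 - (x + 12)²/144 = 1.
Hyperbola, center (-12, 10), transverse axis vertical; a² = 25, b² = 144.
c² = a² + b² = 169, so c = 13.
e = c/a = 13/5.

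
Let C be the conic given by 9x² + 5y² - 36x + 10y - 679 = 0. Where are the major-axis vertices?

(2, -13) and (2, 11)

Group: 9(x² - 4x) + 5(y² + 2y) = 679
Complete the square: 9(x - 2)² + 5(y + 1)² = 679 + 36 + 5 = 720
Divide by 720: (x - 2)²/80 + (y + 1)²/144 = 1
Ellipse, center (2, -1), major axis vertical; a² = 144, b² = 80.
a = 12. Vertices at (h, k ± a).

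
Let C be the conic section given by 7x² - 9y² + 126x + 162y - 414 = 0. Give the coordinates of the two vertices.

7(x² + 18x) -9(y² - 18y) = 414
Complete the square: 7(x + 9)² -9(y - 9)² = 414 + 567 - 729 = 252
Divide through by 252 to get (x + 9)²/36 - (y - 9)²/28 = 1.
Hyperbola, center (-9, 9), transverse axis horizontal; a² = 36, b² = 28.
a = 6. Vertices at (h ± a, k).

(-15, 9) and (-3, 9)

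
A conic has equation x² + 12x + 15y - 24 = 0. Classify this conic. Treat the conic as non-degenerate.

parabola

No xy term. Coefficients of x² and y² are A = 1, C = 0.
Exactly one squared variable ⇒ parabola.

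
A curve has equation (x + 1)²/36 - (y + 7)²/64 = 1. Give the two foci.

(-11, -7) and (9, -7)

Center (-1, -7). The positive term is the x-term, so the transverse axis is horizontal; a² = 36, b² = 64.
c² = a² + b² = 36 + 64 = 100, so c = 10.
Foci lie on the horizontal axis through the center: (h ± c, k).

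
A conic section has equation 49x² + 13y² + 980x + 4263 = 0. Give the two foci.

Group the x- and y-terms: 49(x² + 20x) + 13y² = -4263
Complete the square in x and y: 49(x + 10)² + 13y² = -4263 + 4900 + 0 = 637
Divide by 637: (x + 10)²/13 + y²/49 = 1
Ellipse, center (-10, 0), major axis vertical; a² = 49, b² = 13.
c² = a² - b² = 49 - 13 = 36, so c = 6.
Foci lie on the vertical axis through the center: (h, k ± c).

(-10, -6) and (-10, 6)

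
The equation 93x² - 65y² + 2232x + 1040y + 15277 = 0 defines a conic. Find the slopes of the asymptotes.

√6045/65 and -√6045/65

93(x² + 24x) -65(y² - 16y) = -15277
Complete the square: 93(x + 12)² -65(y - 8)² = -15277 + 13392 - 4160 = -6045
Divide through by -6045 to get (y - 8)²/93 - (x + 12)²/65 = 1.
Hyperbola, center (-12, 8), transverse axis vertical; a² = 93, b² = 65.
For a vertical hyperbola the asymptotes have slope ±a/b.
Here that is ±√93/√65 = ±√6045/65.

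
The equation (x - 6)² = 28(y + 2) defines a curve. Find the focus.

(6, 5)

Vertex (6, -2); 4p = 28 so p = 7. Opens up.
Focus is p units from the vertex along the axis: (h, k + p).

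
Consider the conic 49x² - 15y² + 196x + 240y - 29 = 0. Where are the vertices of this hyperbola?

(-2, 1) and (-2, 15)

Group: 49(x² + 4x) -15(y² - 16y) = 29
49(x + 2)² -15(y - 8)² = 29 + 196 - 960 = -735
Divide by -735: (y - 8)²/49 - (x + 2)²/15 = 1
Hyperbola, center (-2, 8), transverse axis vertical; a² = 49, b² = 15.
a = 7. Vertices at (h, k ± a).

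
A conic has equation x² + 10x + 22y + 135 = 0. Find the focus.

Only x is squared. Complete the square in x: (x + 5)² = -22(y + 5).
Vertex (-5, -5); 4p = -22 so p = -11/2. Opens down.
Focus is p units from the vertex along the axis: (h, k + p).

(-5, -21/2)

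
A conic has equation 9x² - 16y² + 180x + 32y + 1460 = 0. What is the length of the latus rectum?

9(x² + 20x) -16(y² - 2y) = -1460
Complete the square: 9(x + 10)² -16(y - 1)² = -1460 + 900 - 16 = -576
Divide through by -576 to get (y - 1)²/36 - (x + 10)²/64 = 1.
Hyperbola, center (-10, 1), transverse axis vertical; a² = 36, b² = 64.
Latus rectum length = 2b²/a = 2·64/6 = 64/3.

64/3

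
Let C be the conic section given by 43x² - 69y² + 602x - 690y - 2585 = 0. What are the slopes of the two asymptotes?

Group: 43(x² + 14x) -69(y² + 10y) = 2585
Completing the square gives 43(x + 7)² -69(y + 5)² = 2585 + 2107 - 1725 = 2967.
Divide through by 2967 to get (x + 7)²/69 - (y + 5)²/43 = 1.
Hyperbola, center (-7, -5), transverse axis horizontal; a² = 69, b² = 43.
For a horizontal hyperbola the asymptotes have slope ±b/a.
Here that is ±√43/√69 = ±√2967/69.

√2967/69 and -√2967/69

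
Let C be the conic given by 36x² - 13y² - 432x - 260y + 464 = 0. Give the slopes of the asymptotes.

6√13/13 and -6√13/13

Group: 36(x² - 12x) -13(y² + 20y) = -464
Completing the square gives 36(x - 6)² -13(y + 10)² = -464 + 1296 - 1300 = -468.
Divide through by -468 to get (y + 10)²/36 - (x - 6)²/13 = 1.
Hyperbola, center (6, -10), transverse axis vertical; a² = 36, b² = 13.
For a vertical hyperbola the asymptotes have slope ±a/b.
Here that is ±6/√13 = ±6√13/13.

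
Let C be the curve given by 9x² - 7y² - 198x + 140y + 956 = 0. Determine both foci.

9(x² - 22x) -7(y² - 20y) = -956
Complete the square: 9(x - 11)² -7(y - 10)² = -956 + 1089 - 700 = -567
Divide by -567: (y - 10)²/81 - (x - 11)²/63 = 1
Hyperbola, center (11, 10), transverse axis vertical; a² = 81, b² = 63.
c² = a² + b² = 81 + 63 = 144, so c = 12.
Foci lie on the vertical axis through the center: (h, k ± c).

(11, -2) and (11, 22)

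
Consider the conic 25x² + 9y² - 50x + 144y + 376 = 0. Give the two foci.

(1, -12) and (1, -4)

Rearranging, 25(x² - 2x) + 9(y² + 16y) = -376.
25(x - 1)² + 9(y + 8)² = -376 + 25 + 576 = 225
Dividing both sides by 225: (x - 1)²/9 + (y + 8)²/25 = 1
Ellipse, center (1, -8), major axis vertical; a² = 25, b² = 9.
c² = a² - b² = 25 - 9 = 16, so c = 4.
Foci lie on the vertical axis through the center: (h, k ± c).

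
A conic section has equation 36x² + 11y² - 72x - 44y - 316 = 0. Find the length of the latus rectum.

36(x² - 2x) + 11(y² - 4y) = 316
36(x - 1)² + 11(y - 2)² = 316 + 36 + 44 = 396
Dividing both sides by 396: (x - 1)²/11 + (y - 2)²/36 = 1
Ellipse, center (1, 2), major axis vertical; a² = 36, b² = 11.
Latus rectum length = 2b²/a = 2·11/6 = 11/3.

11/3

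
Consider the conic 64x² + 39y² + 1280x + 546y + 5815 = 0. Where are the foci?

Collect terms: 64(x² + 20x) + 39(y² + 14y) = -5815
Complete the square in x and y: 64(x + 10)² + 39(y + 7)² = -5815 + 6400 + 1911 = 2496
Divide through by 2496 to get (x + 10)²/39 + (y + 7)²/64 = 1.
Ellipse, center (-10, -7), major axis vertical; a² = 64, b² = 39.
c² = a² - b² = 64 - 39 = 25, so c = 5.
Foci lie on the vertical axis through the center: (h, k ± c).

(-10, -12) and (-10, -2)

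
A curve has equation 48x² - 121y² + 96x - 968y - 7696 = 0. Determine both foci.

(-14, -4) and (12, -4)

Group: 48(x² + 2x) -121(y² + 8y) = 7696
48(x + 1)² -121(y + 4)² = 7696 + 48 - 1936 = 5808
Divide through by 5808 to get (x + 1)²/121 - (y + 4)²/48 = 1.
Hyperbola, center (-1, -4), transverse axis horizontal; a² = 121, b² = 48.
c² = a² + b² = 121 + 48 = 169, so c = 13.
Foci lie on the horizontal axis through the center: (h ± c, k).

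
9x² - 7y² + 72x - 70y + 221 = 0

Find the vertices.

Group: 9(x² + 8x) -7(y² + 10y) = -221
Completing the square gives 9(x + 4)² -7(y + 5)² = -221 + 144 - 175 = -252.
Divide through by -252 to get (y + 5)²/36 - (x + 4)²/28 = 1.
Hyperbola, center (-4, -5), transverse axis vertical; a² = 36, b² = 28.
a = 6. Vertices at (h, k ± a).

(-4, -11) and (-4, 1)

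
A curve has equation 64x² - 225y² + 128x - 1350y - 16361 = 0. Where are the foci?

Collect terms: 64(x² + 2x) -225(y² + 6y) = 16361
64(x + 1)² -225(y + 3)² = 16361 + 64 - 2025 = 14400
Dividing both sides by 14400: (x + 1)²/225 - (y + 3)²/64 = 1
Hyperbola, center (-1, -3), transverse axis horizontal; a² = 225, b² = 64.
c² = a² + b² = 225 + 64 = 289, so c = 17.
Foci lie on the horizontal axis through the center: (h ± c, k).

(-18, -3) and (16, -3)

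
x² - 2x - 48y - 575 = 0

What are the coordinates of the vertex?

(1, -12)

Only x is squared. Complete the square in x: (x - 1)² = 48(y + 12).
Vertex (1, -12); 4p = 48 so p = 12. Opens up.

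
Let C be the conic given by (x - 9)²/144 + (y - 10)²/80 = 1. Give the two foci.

Center (9, 10). The larger denominator 144 sits under the x-term, so the major axis is horizontal; a² = 144, b² = 80.
c² = a² - b² = 144 - 80 = 64, so c = 8.
Foci lie on the horizontal axis through the center: (h ± c, k).

(1, 10) and (17, 10)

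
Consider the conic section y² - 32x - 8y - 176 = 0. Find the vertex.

Only y is squared. Complete the square in y: (y - 4)² = 32(x + 6).
Vertex (-6, 4); 4p = 32 so p = 8. Opens right.

(-6, 4)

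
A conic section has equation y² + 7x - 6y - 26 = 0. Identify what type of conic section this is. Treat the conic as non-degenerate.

parabola

No xy term. Coefficients of x² and y² are A = 0, C = 1.
Exactly one squared variable ⇒ parabola.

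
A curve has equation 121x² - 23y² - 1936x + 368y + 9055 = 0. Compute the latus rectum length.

46/11

Collect terms: 121(x² - 16x) -23(y² - 16y) = -9055
Completing the square gives 121(x - 8)² -23(y - 8)² = -9055 + 7744 - 1472 = -2783.
Divide through by -2783 to get (y - 8)²/121 - (x - 8)²/23 = 1.
Hyperbola, center (8, 8), transverse axis vertical; a² = 121, b² = 23.
Latus rectum length = 2b²/a = 2·23/11 = 46/11.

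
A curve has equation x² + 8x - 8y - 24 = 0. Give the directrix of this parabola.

y = -7

Only x is squared. Complete the square in x: (x + 4)² = 8(y + 5).
Vertex (-4, -5); 4p = 8 so p = 2. Opens up.
Directrix is the horizontal line y = k − p = -5 − (2) = -7.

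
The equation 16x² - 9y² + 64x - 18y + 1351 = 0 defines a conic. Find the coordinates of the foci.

(-2, -16) and (-2, 14)

16(x² + 4x) -9(y² + 2y) = -1351
Complete the square: 16(x + 2)² -9(y + 1)² = -1351 + 64 - 9 = -1296
Dividing both sides by -1296: (y + 1)²/144 - (x + 2)²/81 = 1
Hyperbola, center (-2, -1), transverse axis vertical; a² = 144, b² = 81.
c² = a² + b² = 144 + 81 = 225, so c = 15.
Foci lie on the vertical axis through the center: (h, k ± c).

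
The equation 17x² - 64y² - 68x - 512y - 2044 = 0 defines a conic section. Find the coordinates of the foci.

Group the x- and y-terms: 17(x² - 4x) -64(y² + 8y) = 2044
Complete the square: 17(x - 2)² -64(y + 4)² = 2044 + 68 - 1024 = 1088
Dividing both sides by 1088: (x - 2)²/64 - (y + 4)²/17 = 1
Hyperbola, center (2, -4), transverse axis horizontal; a² = 64, b² = 17.
c² = a² + b² = 64 + 17 = 81, so c = 9.
Foci lie on the horizontal axis through the center: (h ± c, k).

(-7, -4) and (11, -4)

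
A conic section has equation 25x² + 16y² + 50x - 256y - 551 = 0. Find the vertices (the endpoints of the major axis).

Rearranging, 25(x² + 2x) + 16(y² - 16y) = 551.
Complete the square: 25(x + 1)² + 16(y - 8)² = 551 + 25 + 1024 = 1600
Divide through by 1600 to get (x + 1)²/64 + (y - 8)²/100 = 1.
Ellipse, center (-1, 8), major axis vertical; a² = 100, b² = 64.
a = 10. Vertices at (h, k ± a).

(-1, -2) and (-1, 18)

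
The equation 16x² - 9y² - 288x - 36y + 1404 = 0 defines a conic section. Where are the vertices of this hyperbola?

16(x² - 18x) -9(y² + 4y) = -1404
Completing the square gives 16(x - 9)² -9(y + 2)² = -1404 + 1296 - 36 = -144.
Divide through by -144 to get (y + 2)²/16 - (x - 9)²/9 = 1.
Hyperbola, center (9, -2), transverse axis vertical; a² = 16, b² = 9.
a = 4. Vertices at (h, k ± a).

(9, -6) and (9, 2)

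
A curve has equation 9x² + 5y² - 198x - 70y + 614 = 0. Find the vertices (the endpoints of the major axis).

(11, -5) and (11, 19)

Collect terms: 9(x² - 22x) + 5(y² - 14y) = -614
Complete the square: 9(x - 11)² + 5(y - 7)² = -614 + 1089 + 245 = 720
Divide by 720: (x - 11)²/80 + (y - 7)²/144 = 1
Ellipse, center (11, 7), major axis vertical; a² = 144, b² = 80.
a = 12. Vertices at (h, k ± a).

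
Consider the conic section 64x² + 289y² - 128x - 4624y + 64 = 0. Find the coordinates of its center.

Collect terms: 64(x² - 2x) + 289(y² - 16y) = -64
64(x - 1)² + 289(y - 8)² = -64 + 64 + 18496 = 18496
Divide through by 18496 to get (x - 1)²/289 + (y - 8)²/64 = 1.
Ellipse with center (1, 8).

(1, 8)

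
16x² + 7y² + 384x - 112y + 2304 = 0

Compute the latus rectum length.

7

Group the x- and y-terms: 16(x² + 24x) + 7(y² - 16y) = -2304
Completing the square gives 16(x + 12)² + 7(y - 8)² = -2304 + 2304 + 448 = 448.
Divide through by 448 to get (x + 12)²/28 + (y - 8)²/64 = 1.
Ellipse, center (-12, 8), major axis vertical; a² = 64, b² = 28.
Latus rectum length = 2b²/a = 2·28/8 = 7.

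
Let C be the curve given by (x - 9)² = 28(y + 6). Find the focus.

Vertex (9, -6); 4p = 28 so p = 7. Opens up.
Focus is p units from the vertex along the axis: (h, k + p).

(9, 1)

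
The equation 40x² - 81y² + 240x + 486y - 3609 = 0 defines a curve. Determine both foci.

Collect terms: 40(x² + 6x) -81(y² - 6y) = 3609
40(x + 3)² -81(y - 3)² = 3609 + 360 - 729 = 3240
Dividing both sides by 3240: (x + 3)²/81 - (y - 3)²/40 = 1
Hyperbola, center (-3, 3), transverse axis horizontal; a² = 81, b² = 40.
c² = a² + b² = 81 + 40 = 121, so c = 11.
Foci lie on the horizontal axis through the center: (h ± c, k).

(-14, 3) and (8, 3)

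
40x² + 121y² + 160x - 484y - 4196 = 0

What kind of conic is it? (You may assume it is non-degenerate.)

No xy term. Coefficients of x² and y² are A = 40, C = 121.
A and C have the same sign but A ≠ C ⇒ ellipse.

ellipse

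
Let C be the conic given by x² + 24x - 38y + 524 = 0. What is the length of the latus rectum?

Only x is squared. Complete the square in x: (x + 12)² = 38(y - 10).
Vertex (-12, 10); 4p = 38 so p = 19/2. Opens up.
Latus rectum length = |4p| = 38.

38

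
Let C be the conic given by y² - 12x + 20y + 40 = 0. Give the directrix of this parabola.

Only y is squared. Complete the square in y: (y + 10)² = 12(x + 5).
Vertex (-5, -10); 4p = 12 so p = 3. Opens right.
Directrix is the vertical line x = h − p = -5 − (3) = -8.

x = -8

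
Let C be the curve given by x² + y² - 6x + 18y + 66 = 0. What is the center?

(x² - 6x) + (y² + 18y) = -66
Complete the square in x and y: (x - 3)² + (y + 9)² = -66 + 9 + 81 = 24
So (x - 3)² + (y + 9)² = 24.
Circle centered at (3, -9) with r² = 24.

(3, -9)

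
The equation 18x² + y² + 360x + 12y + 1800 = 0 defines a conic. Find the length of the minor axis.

2√2

Group the x- and y-terms: 18(x² + 20x) + (y² + 12y) = -1800
18(x + 10)² + (y + 6)² = -1800 + 1800 + 36 = 36
Divide through by 36 to get (x + 10)²/2 + (y + 6)²/36 = 1.
Ellipse, center (-10, -6), major axis vertical; a² = 36, b² = 2.
b² = 2 so b = √2; the minor axis has length 2b = 2√2.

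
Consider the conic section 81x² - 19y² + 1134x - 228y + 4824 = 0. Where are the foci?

Group the x- and y-terms: 81(x² + 14x) -19(y² + 12y) = -4824
Complete the square in x and y: 81(x + 7)² -19(y + 6)² = -4824 + 3969 - 684 = -1539
Divide by -1539: (y + 6)²/81 - (x + 7)²/19 = 1
Hyperbola, center (-7, -6), transverse axis vertical; a² = 81, b² = 19.
c² = a² + b² = 81 + 19 = 100, so c = 10.
Foci lie on the vertical axis through the center: (h, k ± c).

(-7, -16) and (-7, 4)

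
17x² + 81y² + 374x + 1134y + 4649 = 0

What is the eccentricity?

e = 8/9

17(x² + 22x) + 81(y² + 14y) = -4649
Complete the square: 17(x + 11)² + 81(y + 7)² = -4649 + 2057 + 3969 = 1377
Divide through by 1377 to get (x + 11)²/81 + (y + 7)²/17 = 1.
Ellipse, center (-11, -7), major axis horizontal; a² = 81, b² = 17.
c² = a² - b² = 64, so c = 8.
e = c/a = 8/9.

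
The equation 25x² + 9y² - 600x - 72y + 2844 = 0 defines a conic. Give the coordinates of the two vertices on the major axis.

Collect terms: 25(x² - 24x) + 9(y² - 8y) = -2844
25(x - 12)² + 9(y - 4)² = -2844 + 3600 + 144 = 900
Divide by 900: (x - 12)²/36 + (y - 4)²/100 = 1
Ellipse, center (12, 4), major axis vertical; a² = 100, b² = 36.
a = 10. Vertices at (h, k ± a).

(12, -6) and (12, 14)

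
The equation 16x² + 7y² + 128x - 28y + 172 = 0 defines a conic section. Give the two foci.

(-4, -1) and (-4, 5)

Group the x- and y-terms: 16(x² + 8x) + 7(y² - 4y) = -172
16(x + 4)² + 7(y - 2)² = -172 + 256 + 28 = 112
Divide by 112: (x + 4)²/7 + (y - 2)²/16 = 1
Ellipse, center (-4, 2), major axis vertical; a² = 16, b² = 7.
c² = a² - b² = 16 - 7 = 9, so c = 3.
Foci lie on the vertical axis through the center: (h, k ± c).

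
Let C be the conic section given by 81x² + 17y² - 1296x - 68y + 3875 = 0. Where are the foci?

(8, -6) and (8, 10)

Collect terms: 81(x² - 16x) + 17(y² - 4y) = -3875
Complete the square in x and y: 81(x - 8)² + 17(y - 2)² = -3875 + 5184 + 68 = 1377
Dividing both sides by 1377: (x - 8)²/17 + (y - 2)²/81 = 1
Ellipse, center (8, 2), major axis vertical; a² = 81, b² = 17.
c² = a² - b² = 81 - 17 = 64, so c = 8.
Foci lie on the vertical axis through the center: (h, k ± c).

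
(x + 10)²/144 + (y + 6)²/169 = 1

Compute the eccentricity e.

Center (-10, -6). The larger denominator 169 sits under the y-term, so the major axis is vertical; a² = 169, b² = 144.
c² = a² - b² = 25, so c = 5.
e = c/a = 5/13.

e = 5/13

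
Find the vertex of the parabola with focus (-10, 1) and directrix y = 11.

The vertex is the midpoint between the focus and the directrix along the axis of symmetry.
Axis is vertical (directrix is horizontal). Vertex y-coordinate = (1 + 11)/2 = 6; x-coordinate = -10.

(-10, 6)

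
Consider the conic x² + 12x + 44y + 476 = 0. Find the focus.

Only x is squared. Complete the square in x: (x + 6)² = -44(y + 10).
Vertex (-6, -10); 4p = -44 so p = -11. Opens down.
Focus is p units from the vertex along the axis: (h, k + p).

(-6, -21)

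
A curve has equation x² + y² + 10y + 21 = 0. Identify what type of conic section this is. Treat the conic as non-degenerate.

circle

No xy term. Coefficients of x² and y² are A = 1, C = 1.
A = C (same sign) ⇒ circle.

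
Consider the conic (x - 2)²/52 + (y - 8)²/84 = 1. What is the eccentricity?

e = 2√42/21

Center (2, 8). The larger denominator 84 sits under the y-term, so the major axis is vertical; a² = 84, b² = 52.
c² = a² - b² = 32, so c = 4√2.
e = c/a = 4√2/2√21 = 2√42/21.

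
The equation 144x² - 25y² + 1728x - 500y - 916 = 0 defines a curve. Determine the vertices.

Group: 144(x² + 12x) -25(y² + 20y) = 916
144(x + 6)² -25(y + 10)² = 916 + 5184 - 2500 = 3600
Divide through by 3600 to get (x + 6)²/25 - (y + 10)²/144 = 1.
Hyperbola, center (-6, -10), transverse axis horizontal; a² = 25, b² = 144.
a = 5. Vertices at (h ± a, k).

(-11, -10) and (-1, -10)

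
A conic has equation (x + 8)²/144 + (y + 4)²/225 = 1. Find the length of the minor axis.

Center (-8, -4). The larger denominator 225 sits under the y-term, so the major axis is vertical; a² = 225, b² = 144.
b² = 144 so b = 12; the minor axis has length 2b = 24.

24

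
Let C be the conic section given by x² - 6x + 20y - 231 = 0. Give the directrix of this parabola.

Only x is squared. Complete the square in x: (x - 3)² = -20(y - 12).
Vertex (3, 12); 4p = -20 so p = -5. Opens down.
Directrix is the horizontal line y = k − p = 12 − (-5) = 17.

y = 17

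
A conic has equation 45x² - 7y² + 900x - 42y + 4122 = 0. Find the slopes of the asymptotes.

3√35/7 and -3√35/7

Group the x- and y-terms: 45(x² + 20x) -7(y² + 6y) = -4122
45(x + 10)² -7(y + 3)² = -4122 + 4500 - 63 = 315
Dividing both sides by 315: (x + 10)²/7 - (y + 3)²/45 = 1
Hyperbola, center (-10, -3), transverse axis horizontal; a² = 7, b² = 45.
For a horizontal hyperbola the asymptotes have slope ±b/a.
Here that is ±3√5/√7 = ±3√35/7.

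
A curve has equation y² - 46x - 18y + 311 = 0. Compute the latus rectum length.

46

Only y is squared. Complete the square in y: (y - 9)² = 46(x - 5).
Vertex (5, 9); 4p = 46 so p = 23/2. Opens right.
Latus rectum length = |4p| = 46.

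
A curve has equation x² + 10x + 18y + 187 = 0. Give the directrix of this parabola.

Only x is squared. Complete the square in x: (x + 5)² = -18(y + 9).
Vertex (-5, -9); 4p = -18 so p = -9/2. Opens down.
Directrix is the horizontal line y = k − p = -9 − (-9/2) = -9/2.

y = -9/2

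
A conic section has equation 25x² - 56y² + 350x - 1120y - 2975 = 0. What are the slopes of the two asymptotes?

5√14/28 and -5√14/28

Collect terms: 25(x² + 14x) -56(y² + 20y) = 2975
Complete the square in x and y: 25(x + 7)² -56(y + 10)² = 2975 + 1225 - 5600 = -1400
Dividing both sides by -1400: (y + 10)²/25 - (x + 7)²/56 = 1
Hyperbola, center (-7, -10), transverse axis vertical; a² = 25, b² = 56.
For a vertical hyperbola the asymptotes have slope ±a/b.
Here that is ±5/2√14 = ±5√14/28.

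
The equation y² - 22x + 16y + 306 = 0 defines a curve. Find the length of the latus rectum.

Only y is squared. Complete the square in y: (y + 8)² = 22(x - 11).
Vertex (11, -8); 4p = 22 so p = 11/2. Opens right.
Latus rectum length = |4p| = 22.

22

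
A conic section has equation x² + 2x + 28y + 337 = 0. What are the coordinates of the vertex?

(-1, -12)

Only x is squared. Complete the square in x: (x + 1)² = -28(y + 12).
Vertex (-1, -12); 4p = -28 so p = -7. Opens down.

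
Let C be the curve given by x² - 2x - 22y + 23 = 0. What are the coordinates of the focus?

Only x is squared. Complete the square in x: (x - 1)² = 22(y - 1).
Vertex (1, 1); 4p = 22 so p = 11/2. Opens up.
Focus is p units from the vertex along the axis: (h, k + p).

(1, 13/2)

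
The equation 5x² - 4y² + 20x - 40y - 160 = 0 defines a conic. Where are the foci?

(-8, -5) and (4, -5)

Collect terms: 5(x² + 4x) -4(y² + 10y) = 160
Completing the square gives 5(x + 2)² -4(y + 5)² = 160 + 20 - 100 = 80.
Divide through by 80 to get (x + 2)²/16 - (y + 5)²/20 = 1.
Hyperbola, center (-2, -5), transverse axis horizontal; a² = 16, b² = 20.
c² = a² + b² = 16 + 20 = 36, so c = 6.
Foci lie on the horizontal axis through the center: (h ± c, k).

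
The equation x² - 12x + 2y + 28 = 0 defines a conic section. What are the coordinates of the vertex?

Only x is squared. Complete the square in x: (x - 6)² = -2(y - 4).
Vertex (6, 4); 4p = -2 so p = -1/2. Opens down.

(6, 4)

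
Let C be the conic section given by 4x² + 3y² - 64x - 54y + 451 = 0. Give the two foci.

Group the x- and y-terms: 4(x² - 16x) + 3(y² - 18y) = -451
Completing the square gives 4(x - 8)² + 3(y - 9)² = -451 + 256 + 243 = 48.
Divide through by 48 to get (x - 8)²/12 + (y - 9)²/16 = 1.
Ellipse, center (8, 9), major axis vertical; a² = 16, b² = 12.
c² = a² - b² = 16 - 12 = 4, so c = 2.
Foci lie on the vertical axis through the center: (h, k ± c).

(8, 7) and (8, 11)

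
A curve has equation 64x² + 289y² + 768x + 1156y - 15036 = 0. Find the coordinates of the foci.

Group the x- and y-terms: 64(x² + 12x) + 289(y² + 4y) = 15036
64(x + 6)² + 289(y + 2)² = 15036 + 2304 + 1156 = 18496
Dividing both sides by 18496: (x + 6)²/289 + (y + 2)²/64 = 1
Ellipse, center (-6, -2), major axis horizontal; a² = 289, b² = 64.
c² = a² - b² = 289 - 64 = 225, so c = 15.
Foci lie on the horizontal axis through the center: (h ± c, k).

(-21, -2) and (9, -2)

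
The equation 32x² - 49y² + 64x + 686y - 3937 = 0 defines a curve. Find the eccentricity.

Group: 32(x² + 2x) -49(y² - 14y) = 3937
Complete the square: 32(x + 1)² -49(y - 7)² = 3937 + 32 - 2401 = 1568
Divide by 1568: (x + 1)²/49 - (y - 7)²/32 = 1
Hyperbola, center (-1, 7), transverse axis horizontal; a² = 49, b² = 32.
c² = a² + b² = 81, so c = 9.
e = c/a = 9/7.

e = 9/7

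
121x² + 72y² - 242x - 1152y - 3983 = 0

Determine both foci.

(1, 1) and (1, 15)

Collect terms: 121(x² - 2x) + 72(y² - 16y) = 3983
Completing the square gives 121(x - 1)² + 72(y - 8)² = 3983 + 121 + 4608 = 8712.
Divide through by 8712 to get (x - 1)²/72 + (y - 8)²/121 = 1.
Ellipse, center (1, 8), major axis vertical; a² = 121, b² = 72.
c² = a² - b² = 121 - 72 = 49, so c = 7.
Foci lie on the vertical axis through the center: (h, k ± c).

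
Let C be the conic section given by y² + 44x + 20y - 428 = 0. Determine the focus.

(1, -10)

Only y is squared. Complete the square in y: (y + 10)² = -44(x - 12).
Vertex (12, -10); 4p = -44 so p = -11. Opens left.
Focus is p units from the vertex along the axis: (h + p, k).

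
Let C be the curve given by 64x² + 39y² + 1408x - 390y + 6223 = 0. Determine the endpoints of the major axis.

Group: 64(x² + 22x) + 39(y² - 10y) = -6223
Complete the square: 64(x + 11)² + 39(y - 5)² = -6223 + 7744 + 975 = 2496
Divide by 2496: (x + 11)²/39 + (y - 5)²/64 = 1
Ellipse, center (-11, 5), major axis vertical; a² = 64, b² = 39.
a = 8. Vertices at (h, k ± a).

(-11, -3) and (-11, 13)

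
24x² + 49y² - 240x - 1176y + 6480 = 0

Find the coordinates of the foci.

Rearranging, 24(x² - 10x) + 49(y² - 24y) = -6480.
Complete the square: 24(x - 5)² + 49(y - 12)² = -6480 + 600 + 7056 = 1176
Divide through by 1176 to get (x - 5)²/49 + (y - 12)²/24 = 1.
Ellipse, center (5, 12), major axis horizontal; a² = 49, b² = 24.
c² = a² - b² = 49 - 24 = 25, so c = 5.
Foci lie on the horizontal axis through the center: (h ± c, k).

(0, 12) and (10, 12)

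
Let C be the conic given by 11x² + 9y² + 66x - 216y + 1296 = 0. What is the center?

(-3, 12)

Rearranging, 11(x² + 6x) + 9(y² - 24y) = -1296.
Completing the square gives 11(x + 3)² + 9(y - 12)² = -1296 + 99 + 1296 = 99.
Divide through by 99 to get (x + 3)²/9 + (y - 12)²/11 = 1.
Ellipse with center (-3, 12).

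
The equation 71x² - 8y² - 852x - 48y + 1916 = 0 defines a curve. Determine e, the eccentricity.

e = √158/4

Collect terms: 71(x² - 12x) -8(y² + 6y) = -1916
Complete the square in x and y: 71(x - 6)² -8(y + 3)² = -1916 + 2556 - 72 = 568
Divide through by 568 to get (x - 6)²/8 - (y + 3)²/71 = 1.
Hyperbola, center (6, -3), transverse axis horizontal; a² = 8, b² = 71.
c² = a² + b² = 79, so c = √79.
e = c/a = √79/2√2 = √158/4.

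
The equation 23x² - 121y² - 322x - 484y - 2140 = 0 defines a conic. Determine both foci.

(-5, -2) and (19, -2)

Collect terms: 23(x² - 14x) -121(y² + 4y) = 2140
Complete the square: 23(x - 7)² -121(y + 2)² = 2140 + 1127 - 484 = 2783
Dividing both sides by 2783: (x - 7)²/121 - (y + 2)²/23 = 1
Hyperbola, center (7, -2), transverse axis horizontal; a² = 121, b² = 23.
c² = a² + b² = 121 + 23 = 144, so c = 12.
Foci lie on the horizontal axis through the center: (h ± c, k).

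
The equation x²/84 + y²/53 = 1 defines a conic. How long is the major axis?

4√21

Center (0, 0). The larger denominator 84 sits under the x-term, so the major axis is horizontal; a² = 84, b² = 53.
a² = 84 so a = 2√21; the major axis has length 2a = 4√21.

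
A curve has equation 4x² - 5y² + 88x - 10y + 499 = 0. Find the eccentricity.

Rearranging, 4(x² + 22x) -5(y² + 2y) = -499.
4(x + 11)² -5(y + 1)² = -499 + 484 - 5 = -20
Divide through by -20 to get (y + 1)²/4 - (x + 11)²/5 = 1.
Hyperbola, center (-11, -1), transverse axis vertical; a² = 4, b² = 5.
c² = a² + b² = 9, so c = 3.
e = c/a = 3/2.

e = 3/2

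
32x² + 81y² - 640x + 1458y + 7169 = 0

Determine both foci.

(3, -9) and (17, -9)

Collect terms: 32(x² - 20x) + 81(y² + 18y) = -7169
Complete the square in x and y: 32(x - 10)² + 81(y + 9)² = -7169 + 3200 + 6561 = 2592
Dividing both sides by 2592: (x - 10)²/81 + (y + 9)²/32 = 1
Ellipse, center (10, -9), major axis horizontal; a² = 81, b² = 32.
c² = a² - b² = 81 - 32 = 49, so c = 7.
Foci lie on the horizontal axis through the center: (h ± c, k).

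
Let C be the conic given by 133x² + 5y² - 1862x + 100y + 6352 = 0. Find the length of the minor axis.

Rearranging, 133(x² - 14x) + 5(y² + 20y) = -6352.
133(x - 7)² + 5(y + 10)² = -6352 + 6517 + 500 = 665
Divide through by 665 to get (x - 7)²/5 + (y + 10)²/133 = 1.
Ellipse, center (7, -10), major axis vertical; a² = 133, b² = 5.
b² = 5 so b = √5; the minor axis has length 2b = 2√5.

2√5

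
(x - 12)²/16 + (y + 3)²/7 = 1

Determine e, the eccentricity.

Center (12, -3). The larger denominator 16 sits under the x-term, so the major axis is horizontal; a² = 16, b² = 7.
c² = a² - b² = 9, so c = 3.
e = c/a = 3/4.

e = 3/4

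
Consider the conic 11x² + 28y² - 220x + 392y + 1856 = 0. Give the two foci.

11(x² - 20x) + 28(y² + 14y) = -1856
Complete the square: 11(x - 10)² + 28(y + 7)² = -1856 + 1100 + 1372 = 616
Dividing both sides by 616: (x - 10)²/56 + (y + 7)²/22 = 1
Ellipse, center (10, -7), major axis horizontal; a² = 56, b² = 22.
c² = a² - b² = 56 - 22 = 34, so c = √34.
Foci lie on the horizontal axis through the center: (h ± c, k).

(10 - √34, -7) and (10 + √34, -7)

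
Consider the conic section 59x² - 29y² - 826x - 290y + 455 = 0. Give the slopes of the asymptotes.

Rearranging, 59(x² - 14x) -29(y² + 10y) = -455.
Complete the square: 59(x - 7)² -29(y + 5)² = -455 + 2891 - 725 = 1711
Divide by 1711: (x - 7)²/29 - (y + 5)²/59 = 1
Hyperbola, center (7, -5), transverse axis horizontal; a² = 29, b² = 59.
For a horizontal hyperbola the asymptotes have slope ±b/a.
Here that is ±√59/√29 = ±√1711/29.

√1711/29 and -√1711/29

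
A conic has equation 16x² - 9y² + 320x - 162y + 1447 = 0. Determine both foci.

Group: 16(x² + 20x) -9(y² + 18y) = -1447
Completing the square gives 16(x + 10)² -9(y + 9)² = -1447 + 1600 - 729 = -576.
Divide by -576: (y + 9)²/64 - (x + 10)²/36 = 1
Hyperbola, center (-10, -9), transverse axis vertical; a² = 64, b² = 36.
c² = a² + b² = 64 + 36 = 100, so c = 10.
Foci lie on the vertical axis through the center: (h, k ± c).

(-10, -19) and (-10, 1)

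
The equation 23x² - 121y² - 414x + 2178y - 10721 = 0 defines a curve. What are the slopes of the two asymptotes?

Rearranging, 23(x² - 18x) -121(y² - 18y) = 10721.
23(x - 9)² -121(y - 9)² = 10721 + 1863 - 9801 = 2783
Divide through by 2783 to get (x - 9)²/121 - (y - 9)²/23 = 1.
Hyperbola, center (9, 9), transverse axis horizontal; a² = 121, b² = 23.
For a horizontal hyperbola the asymptotes have slope ±b/a.
Here that is ±√23/11.

√23/11 and -√23/11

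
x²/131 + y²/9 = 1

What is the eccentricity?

Center (0, 0). The larger denominator 131 sits under the x-term, so the major axis is horizontal; a² = 131, b² = 9.
c² = a² - b² = 122, so c = √122.
e = c/a = √122/√131 = √15982/131.

e = √15982/131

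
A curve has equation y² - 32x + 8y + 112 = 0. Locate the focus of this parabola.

Only y is squared. Complete the square in y: (y + 4)² = 32(x - 3).
Vertex (3, -4); 4p = 32 so p = 8. Opens right.
Focus is p units from the vertex along the axis: (h + p, k).

(11, -4)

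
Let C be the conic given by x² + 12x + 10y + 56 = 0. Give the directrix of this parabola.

y = 1/2

Only x is squared. Complete the square in x: (x + 6)² = -10(y + 2).
Vertex (-6, -2); 4p = -10 so p = -5/2. Opens down.
Directrix is the horizontal line y = k − p = -2 − (-5/2) = 1/2.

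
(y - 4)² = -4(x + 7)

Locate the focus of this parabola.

(-8, 4)

Vertex (-7, 4); 4p = -4 so p = -1. Opens left.
Focus is p units from the vertex along the axis: (h + p, k).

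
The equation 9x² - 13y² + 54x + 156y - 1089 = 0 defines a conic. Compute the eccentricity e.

e = √286/13

9(x² + 6x) -13(y² - 12y) = 1089
Complete the square in x and y: 9(x + 3)² -13(y - 6)² = 1089 + 81 - 468 = 702
Divide through by 702 to get (x + 3)²/78 - (y - 6)²/54 = 1.
Hyperbola, center (-3, 6), transverse axis horizontal; a² = 78, b² = 54.
c² = a² + b² = 132, so c = 2√33.
e = c/a = 2√33/√78 = √286/13.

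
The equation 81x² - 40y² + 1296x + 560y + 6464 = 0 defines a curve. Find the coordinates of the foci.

(-8, -4) and (-8, 18)

Group the x- and y-terms: 81(x² + 16x) -40(y² - 14y) = -6464
Completing the square gives 81(x + 8)² -40(y - 7)² = -6464 + 5184 - 1960 = -3240.
Divide by -3240: (y - 7)²/81 - (x + 8)²/40 = 1
Hyperbola, center (-8, 7), transverse axis vertical; a² = 81, b² = 40.
c² = a² + b² = 81 + 40 = 121, so c = 11.
Foci lie on the vertical axis through the center: (h, k ± c).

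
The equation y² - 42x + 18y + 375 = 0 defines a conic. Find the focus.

(35/2, -9)

Only y is squared. Complete the square in y: (y + 9)² = 42(x - 7).
Vertex (7, -9); 4p = 42 so p = 21/2. Opens right.
Focus is p units from the vertex along the axis: (h + p, k).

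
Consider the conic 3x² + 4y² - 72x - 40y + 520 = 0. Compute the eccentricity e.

e = 1/2

Group the x- and y-terms: 3(x² - 24x) + 4(y² - 10y) = -520
Complete the square: 3(x - 12)² + 4(y - 5)² = -520 + 432 + 100 = 12
Dividing both sides by 12: (x - 12)²/4 + (y - 5)²/3 = 1
Ellipse, center (12, 5), major axis horizontal; a² = 4, b² = 3.
c² = a² - b² = 1, so c = 1.
e = c/a = 1/2.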